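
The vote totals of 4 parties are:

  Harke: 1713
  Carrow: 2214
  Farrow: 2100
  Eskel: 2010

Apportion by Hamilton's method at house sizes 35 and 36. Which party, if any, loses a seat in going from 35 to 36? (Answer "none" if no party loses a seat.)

At 35 seats: Harke 7, Carrow 10, Farrow 9, Eskel 9.
At 36 seats: Harke 8, Carrow 10, Farrow 9, Eskel 9.
No party's allocation decreased.

none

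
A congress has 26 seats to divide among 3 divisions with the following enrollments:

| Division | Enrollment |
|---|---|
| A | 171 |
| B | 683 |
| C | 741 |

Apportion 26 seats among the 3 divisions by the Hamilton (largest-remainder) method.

A: 3; B: 11; C: 12

Total 1595; standard divisor 1595/26 ≈ 61.346.
Standard quotas: A 2.787, B 11.134, C 12.079.
Lower quotas: A 2, B 11, C 12 (sum 25, leaving 1 seat).
Remainders in descending order: A 0.787, B 0.134, C 0.079.
The surplus seat goes to A.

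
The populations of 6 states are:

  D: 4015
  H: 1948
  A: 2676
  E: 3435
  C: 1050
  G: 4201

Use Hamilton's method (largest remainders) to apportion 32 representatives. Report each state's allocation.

Standard divisor: 17325 ÷ 32 ≈ 541.406.
Standard quotas: D 7.416, H 3.598, A 4.943, E 6.345, C 1.939, G 7.759.
Lower quotas: D 7, H 3, A 4, E 6, C 1, G 7 (sum 28, leaving 4 seats).
Remainders in descending order: A 0.943, C 0.939, G 0.759, H 0.598, D 0.416, E 0.345.
Largest remainders: A, C, G, H receive the extra seats.

D: 7; H: 4; A: 5; E: 6; C: 2; G: 8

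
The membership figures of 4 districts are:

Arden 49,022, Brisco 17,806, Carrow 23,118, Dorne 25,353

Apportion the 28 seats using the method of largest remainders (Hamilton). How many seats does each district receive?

Arden=12, Brisco=4, Carrow=6, Dorne=6

Total 115299; standard divisor 115299/28 ≈ 4117.821.
Standard quotas: Arden 11.9048, Brisco 4.3241, Carrow 5.6141, Dorne 6.1569.
Lower quotas: Arden 11, Brisco 4, Carrow 5, Dorne 6 (sum 26, leaving 2 seats).
Remainders in descending order: Arden 0.9048, Carrow 0.6141, Brisco 0.3241, Dorne 0.1569.
Largest remainders: Arden, Carrow receive the extra seats.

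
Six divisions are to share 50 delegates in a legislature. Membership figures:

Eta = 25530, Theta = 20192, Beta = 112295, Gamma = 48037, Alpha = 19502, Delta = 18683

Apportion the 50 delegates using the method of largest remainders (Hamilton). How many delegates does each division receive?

Standard divisor: 244239 ÷ 50 ≈ 4884.78.
Standard quotas: Eta 5.2264, Theta 4.1337, Beta 22.9888, Gamma 9.8340, Alpha 3.9924, Delta 3.8247.
Lower quotas: Eta 5, Theta 4, Beta 22, Gamma 9, Alpha 3, Delta 3 (sum 46, leaving 4 seats).
Remainders in descending order: Alpha 0.9924, Beta 0.9888, Gamma 0.8340, Delta 0.8247, Eta 0.2264, Theta 0.1337.
The surplus seats go to Alpha, Beta, Gamma, Delta.

Eta: 5, Theta: 4, Beta: 23, Gamma: 10, Alpha: 4, Delta: 4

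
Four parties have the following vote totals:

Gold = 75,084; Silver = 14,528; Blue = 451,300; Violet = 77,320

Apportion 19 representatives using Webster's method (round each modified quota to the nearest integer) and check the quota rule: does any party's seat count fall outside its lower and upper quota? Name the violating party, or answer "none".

Standard quotas: Gold 2.308, Silver 0.446, Blue 13.870, Violet 2.376.
Webster allocation: Gold 2, Silver 0, Blue 15, Violet 2.
Blue has quota 13.870 (lower 13, upper 14) but receives 15 — outside the quota interval.

Blue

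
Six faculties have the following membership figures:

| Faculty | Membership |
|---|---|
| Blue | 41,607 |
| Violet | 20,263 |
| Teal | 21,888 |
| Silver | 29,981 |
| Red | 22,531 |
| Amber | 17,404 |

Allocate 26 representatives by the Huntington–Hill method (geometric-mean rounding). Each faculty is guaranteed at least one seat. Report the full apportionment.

Blue=7; Violet=3; Teal=4; Silver=5; Red=4; Amber=3

With divisor 6084: modified quotas Blue 6.839, Violet 3.331, Teal 3.598, Silver 4.928, Red 3.703, Amber 2.861.
Geometric-mean thresholds: Blue √(6·7)=6.481, Violet √(3·4)=3.464, Teal √(3·4)=3.464, Silver √(4·5)=4.472, Red √(3·4)=3.464, Amber √(2·3)=2.449.
Each quota rounded against its threshold gives Blue 7, Violet 3, Teal 4, Silver 5, Red 4, Amber 3 (total 26).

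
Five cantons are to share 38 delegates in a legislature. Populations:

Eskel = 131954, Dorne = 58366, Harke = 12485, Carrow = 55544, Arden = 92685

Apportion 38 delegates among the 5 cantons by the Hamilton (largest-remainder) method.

Eskel: 14, Dorne: 6, Harke: 2, Carrow: 6, Arden: 10

Total 351034; standard divisor 351034/38 ≈ 9237.737.
Standard quotas: Eskel 14.2842, Dorne 6.3182, Harke 1.3515, Carrow 6.0127, Arden 10.0333.
Lower quotas: Eskel 14, Dorne 6, Harke 1, Carrow 6, Arden 10 (sum 37, leaving 1 seat).
Remainders in descending order: Harke 0.3515, Dorne 0.3182, Eskel 0.2842, Arden 0.0333, Carrow 0.0127.
The surplus seat goes to Harke.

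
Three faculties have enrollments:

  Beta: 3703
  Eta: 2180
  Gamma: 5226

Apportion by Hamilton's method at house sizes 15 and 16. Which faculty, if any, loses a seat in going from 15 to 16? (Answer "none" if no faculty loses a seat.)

At 15 seats: Beta 5, Eta 3, Gamma 7.
At 16 seats: Beta 5, Eta 3, Gamma 8.
No faculty's allocation decreased.

none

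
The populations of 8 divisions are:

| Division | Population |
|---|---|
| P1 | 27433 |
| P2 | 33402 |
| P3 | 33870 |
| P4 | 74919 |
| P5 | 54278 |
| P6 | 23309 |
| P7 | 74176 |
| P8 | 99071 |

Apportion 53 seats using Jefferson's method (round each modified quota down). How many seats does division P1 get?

3

Standard divisor 420458/53 ≈ 7933.17; standard quotas: P1 3.458, P2 4.210, P3 4.269, P4 9.444, P5 6.842, P6 2.938, P7 9.350, P8 12.488.
Rounding down gives 3, 4, 4, 9, 6, 2, 9, 12 = 49 seats, so the divisor must be adjusted.
With modified divisor 7450: modified quotas P1 3.682, P2 4.483, P3 4.546, P4 10.056, P5 7.286, P6 3.129, P7 9.957, P8 13.298.
Rounding down: P1 3, P2 4, P3 4, P4 10, P5 7, P6 3, P7 9, P8 13 (total 53).
P1 receives 3.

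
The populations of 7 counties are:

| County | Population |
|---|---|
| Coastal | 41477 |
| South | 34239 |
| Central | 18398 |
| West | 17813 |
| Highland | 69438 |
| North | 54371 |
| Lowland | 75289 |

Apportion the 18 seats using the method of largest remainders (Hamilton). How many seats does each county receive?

The standard divisor is 311025/18 ≈ 17279.167.
Standard quotas: Coastal 2.4004, South 1.9815, Central 1.0648, West 1.0309, Highland 4.0186, North 3.1466, Lowland 4.3572.
Lower quotas: Coastal 2, South 1, Central 1, West 1, Highland 4, North 3, Lowland 4 (sum 16, leaving 2 seats).
Remainders in descending order: South 0.9815, Coastal 0.4004, Lowland 0.3572, North 0.1466, Central 0.0648, West 0.0309, Highland 0.0186.
The surplus seats go to South, Coastal.

Coastal: 3, South: 2, Central: 1, West: 1, Highland: 4, North: 3, Lowland: 4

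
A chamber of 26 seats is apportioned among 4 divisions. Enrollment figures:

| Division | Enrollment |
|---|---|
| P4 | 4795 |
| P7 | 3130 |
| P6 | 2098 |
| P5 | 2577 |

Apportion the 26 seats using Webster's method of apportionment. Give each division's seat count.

P4 10, P7 7, P6 4, P5 5

Standard divisor 12600/26 ≈ 484.615; standard quotas: P4 9.894, P7 6.459, P6 4.329, P5 5.318.
Rounding to the nearest integer gives 10, 6, 4, 5 = 25 seats, so the divisor must be adjusted.
With modified divisor 480: modified quotas P4 9.990, P7 6.521, P6 4.371, P5 5.369.
Rounding to the nearest integer: P4 10, P7 7, P6 4, P5 5 (total 26).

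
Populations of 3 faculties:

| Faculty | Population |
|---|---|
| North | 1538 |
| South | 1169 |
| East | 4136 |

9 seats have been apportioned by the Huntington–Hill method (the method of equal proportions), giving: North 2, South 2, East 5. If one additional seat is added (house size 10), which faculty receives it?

East

Priority for the next seat is population ÷ (√(s·(s+1))).
Priorities: North 627.886, South 477.242, East 755.127.
Highest priority: East.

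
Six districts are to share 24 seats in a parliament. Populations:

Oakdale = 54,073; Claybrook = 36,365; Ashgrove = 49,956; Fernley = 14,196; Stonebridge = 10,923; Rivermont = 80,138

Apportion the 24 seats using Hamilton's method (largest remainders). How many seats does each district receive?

Oakdale=5; Claybrook=4; Ashgrove=5; Fernley=1; Stonebridge=1; Rivermont=8

Total 245651; standard divisor 245651/24 ≈ 10235.458.
Standard quotas: Oakdale 5.2829, Claybrook 3.5528, Ashgrove 4.8807, Fernley 1.3869, Stonebridge 1.0672, Rivermont 7.8294.
Lower quotas: Oakdale 5, Claybrook 3, Ashgrove 4, Fernley 1, Stonebridge 1, Rivermont 7 (sum 21, leaving 3 seats).
Remainders in descending order: Ashgrove 0.8807, Rivermont 0.8294, Claybrook 0.5528, Fernley 0.3869, Oakdale 0.2829, Stonebridge 0.0672.
Largest remainders: Ashgrove, Rivermont, Claybrook receive the extra seats.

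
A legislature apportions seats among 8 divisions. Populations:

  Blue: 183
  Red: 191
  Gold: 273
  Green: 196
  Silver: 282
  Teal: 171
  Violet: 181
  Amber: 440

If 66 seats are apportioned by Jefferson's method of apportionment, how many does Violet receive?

Standard divisor 1917/66 ≈ 29.045; standard quotas: Blue 6.300, Red 6.576, Gold 9.399, Green 6.748, Silver 9.709, Teal 5.887, Violet 6.232, Amber 15.149.
Rounding down gives 6, 6, 9, 6, 9, 5, 6, 15 = 62 seats, so the divisor must be adjusted.
With modified divisor 27.4: modified quotas Blue 6.679, Red 6.971, Gold 9.964, Green 7.153, Silver 10.292, Teal 6.241, Violet 6.606, Amber 16.058.
Rounding down: Blue 6, Red 6, Gold 9, Green 7, Silver 10, Teal 6, Violet 6, Amber 16 (total 66).
Violet receives 6.

6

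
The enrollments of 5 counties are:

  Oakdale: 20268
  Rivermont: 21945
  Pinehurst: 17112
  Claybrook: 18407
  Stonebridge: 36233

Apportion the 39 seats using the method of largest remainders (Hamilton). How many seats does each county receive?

Total 113965; standard divisor 113965/39 ≈ 2922.179.
Standard quotas: Oakdale 6.9359, Rivermont 7.5098, Pinehurst 5.8559, Claybrook 6.2991, Stonebridge 12.3993.
Lower quotas: Oakdale 6, Rivermont 7, Pinehurst 5, Claybrook 6, Stonebridge 12 (sum 36, leaving 3 seats).
Remainders in descending order: Oakdale 0.9359, Pinehurst 0.8559, Rivermont 0.5098, Stonebridge 0.3993, Claybrook 0.2991.
The surplus seats go to Oakdale, Pinehurst, Rivermont.

Oakdale 7; Rivermont 8; Pinehurst 6; Claybrook 6; Stonebridge 12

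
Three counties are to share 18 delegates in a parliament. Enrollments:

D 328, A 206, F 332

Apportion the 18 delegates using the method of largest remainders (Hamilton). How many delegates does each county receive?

Standard divisor: 866 ÷ 18 ≈ 48.111.
Standard quotas: D 6.818, A 4.282, F 6.901.
Lower quotas: D 6, A 4, F 6 (sum 16, leaving 2 seats).
Remainders in descending order: F 0.901, D 0.818, A 0.282.
Largest remainders: F, D receive the extra seats.

D 7; A 4; F 7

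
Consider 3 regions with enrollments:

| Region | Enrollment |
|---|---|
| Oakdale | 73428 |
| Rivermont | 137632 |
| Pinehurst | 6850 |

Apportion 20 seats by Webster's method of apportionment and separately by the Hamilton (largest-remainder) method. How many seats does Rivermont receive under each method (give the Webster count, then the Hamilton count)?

Webster: Oakdale 7, Rivermont 12, Pinehurst 1.
Hamilton: Oakdale 7, Rivermont 13, Pinehurst 0.
Rivermont gets 12 under Webster and 13 under Hamilton.

12 and 13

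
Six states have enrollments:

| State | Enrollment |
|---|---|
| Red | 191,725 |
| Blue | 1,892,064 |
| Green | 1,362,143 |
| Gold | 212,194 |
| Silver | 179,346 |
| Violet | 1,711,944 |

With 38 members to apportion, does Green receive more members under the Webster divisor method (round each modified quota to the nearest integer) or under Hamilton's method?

Webster

Webster: Red 1, Blue 13, Green 10, Gold 1, Silver 1, Violet 12.
Hamilton: Red 1, Blue 13, Green 9, Gold 2, Silver 1, Violet 12.
Green gets 10 under Webster and 9 under Hamilton.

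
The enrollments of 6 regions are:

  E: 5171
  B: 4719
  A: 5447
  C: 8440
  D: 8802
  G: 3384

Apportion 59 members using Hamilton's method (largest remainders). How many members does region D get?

The standard divisor is 35963/59 ≈ 609.542.
Standard quotas: E 8.4834, B 7.7419, A 8.9362, C 13.8465, D 14.4403, G 5.5517.
Lower quotas: E 8, B 7, A 8, C 13, D 14, G 5 (sum 55, leaving 4 seats).
Remainders in descending order: A 0.9362, C 0.8465, B 0.7419, G 0.5517, E 0.4834, D 0.4403.
The surplus seats go to A, C, B, G.
D receives 14.

14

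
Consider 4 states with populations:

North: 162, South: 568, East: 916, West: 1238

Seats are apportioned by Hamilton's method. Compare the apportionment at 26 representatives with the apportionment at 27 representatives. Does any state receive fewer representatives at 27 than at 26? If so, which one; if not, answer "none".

At 26 seats: North 2, South 5, East 8, West 11.
At 27 seats: North 1, South 5, East 9, West 12.
North drops from 2 to 1.

North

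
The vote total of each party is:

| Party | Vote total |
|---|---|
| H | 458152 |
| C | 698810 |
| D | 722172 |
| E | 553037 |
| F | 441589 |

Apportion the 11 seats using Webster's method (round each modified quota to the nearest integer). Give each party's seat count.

H: 2; C: 2; D: 3; E: 2; F: 2

Standard divisor 2873760/11 ≈ 261250.909; standard quotas: H 1.754, C 2.675, D 2.764, E 2.117, F 1.690.
Rounding to the nearest integer gives 2, 3, 3, 2, 2 = 12 seats, so the divisor must be adjusted.
With modified divisor 284200: modified quotas H 1.612, C 2.459, D 2.541, E 1.946, F 1.554.
Rounding to the nearest integer: H 2, C 2, D 3, E 2, F 2 (total 11).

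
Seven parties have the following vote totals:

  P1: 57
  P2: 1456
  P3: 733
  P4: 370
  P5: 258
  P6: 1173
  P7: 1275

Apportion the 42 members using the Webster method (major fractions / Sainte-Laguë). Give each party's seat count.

Standard divisor 5322/42 ≈ 126.714; standard quotas: P1 0.450, P2 11.490, P3 5.785, P4 2.920, P5 2.036, P6 9.257, P7 10.062.
Rounding to the nearest integer gives 0, 11, 6, 3, 2, 9, 10 = 41 seats, so the divisor must be adjusted.
With modified divisor 125: modified quotas P1 0.456, P2 11.648, P3 5.864, P4 2.960, P5 2.064, P6 9.384, P7 10.200.
Rounding to the nearest integer: P1 0, P2 12, P3 6, P4 3, P5 2, P6 9, P7 10 (total 42).

P1 0; P2 12; P3 6; P4 3; P5 2; P6 9; P7 10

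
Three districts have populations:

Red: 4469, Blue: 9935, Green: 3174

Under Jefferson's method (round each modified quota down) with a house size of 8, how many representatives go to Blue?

5

Standard divisor 17578/8 ≈ 2197.25; standard quotas: Red 2.034, Blue 4.522, Green 1.445.
Rounding down gives 2, 4, 1 = 7 seats, so the divisor must be adjusted.
With modified divisor 1800: modified quotas Red 2.483, Blue 5.519, Green 1.763.
Rounding down: Red 2, Blue 5, Green 1 (total 8).
Blue receives 5.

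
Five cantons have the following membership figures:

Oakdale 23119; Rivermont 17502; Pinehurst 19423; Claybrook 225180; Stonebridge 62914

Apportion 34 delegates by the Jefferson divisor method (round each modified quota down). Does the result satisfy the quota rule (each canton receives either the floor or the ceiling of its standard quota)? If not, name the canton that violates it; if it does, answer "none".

Standard quotas: Oakdale 2.258, Rivermont 1.709, Pinehurst 1.897, Claybrook 21.992, Stonebridge 6.144.
Jefferson allocation: Oakdale 2, Rivermont 1, Pinehurst 2, Claybrook 23, Stonebridge 6.
Claybrook has quota 21.992 (lower 21, upper 22) but receives 23 — outside the quota interval.

Claybrook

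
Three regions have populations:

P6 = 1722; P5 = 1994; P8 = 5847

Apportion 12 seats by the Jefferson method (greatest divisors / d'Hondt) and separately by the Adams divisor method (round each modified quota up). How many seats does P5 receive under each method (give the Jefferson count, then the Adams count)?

Jefferson: P6 2, P5 2, P8 8.
Adams: P6 2, P5 3, P8 7.
P5 gets 2 under Jefferson and 3 under Adams.

2 and 3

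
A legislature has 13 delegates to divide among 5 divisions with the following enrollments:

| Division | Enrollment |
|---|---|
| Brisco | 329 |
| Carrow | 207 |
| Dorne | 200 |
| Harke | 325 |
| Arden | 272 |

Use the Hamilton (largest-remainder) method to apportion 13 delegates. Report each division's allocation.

Brisco=3, Carrow=2, Dorne=2, Harke=3, Arden=3

Standard divisor: 1333 ÷ 13 ≈ 102.538.
Standard quotas: Brisco 3.209, Carrow 2.019, Dorne 1.950, Harke 3.170, Arden 2.653.
Lower quotas: Brisco 3, Carrow 2, Dorne 1, Harke 3, Arden 2 (sum 11, leaving 2 seats).
Remainders in descending order: Dorne 0.950, Arden 0.653, Brisco 0.209, Harke 0.170, Carrow 0.019.
The surplus seats go to Dorne, Arden.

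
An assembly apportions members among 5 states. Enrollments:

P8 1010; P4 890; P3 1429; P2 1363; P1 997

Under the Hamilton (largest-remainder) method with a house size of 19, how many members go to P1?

Total 5689; standard divisor 5689/19 ≈ 299.421.
Standard quotas: P8 3.373, P4 2.972, P3 4.773, P2 4.552, P1 3.330.
Lower quotas: P8 3, P4 2, P3 4, P2 4, P1 3 (sum 16, leaving 3 seats).
Remainders in descending order: P4 0.972, P3 0.773, P2 0.552, P8 0.373, P1 0.330.
Largest remainders: P4, P3, P2 receive the extra seats.
P1 receives 3.

3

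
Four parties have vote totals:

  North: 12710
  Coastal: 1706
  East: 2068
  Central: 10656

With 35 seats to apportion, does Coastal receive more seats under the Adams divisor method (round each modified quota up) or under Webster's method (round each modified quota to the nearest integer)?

Adams

Adams: North 16, Coastal 3, East 3, Central 13.
Webster: North 16, Coastal 2, East 3, Central 14.
Coastal gets 3 under Adams and 2 under Webster.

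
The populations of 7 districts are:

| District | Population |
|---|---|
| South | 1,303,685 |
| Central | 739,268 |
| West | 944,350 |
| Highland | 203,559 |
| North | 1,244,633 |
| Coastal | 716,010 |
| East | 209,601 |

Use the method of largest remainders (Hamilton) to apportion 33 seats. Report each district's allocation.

South=8, Central=5, West=6, Highland=1, North=8, Coastal=4, East=1

The standard divisor is 5361106/33 ≈ 162457.758.
Standard quotas: South 8.0248, Central 4.5505, West 5.8129, Highland 1.2530, North 7.6613, Coastal 4.4074, East 1.2902.
Lower quotas: South 8, Central 4, West 5, Highland 1, North 7, Coastal 4, East 1 (sum 30, leaving 3 seats).
Remainders in descending order: West 0.8129, North 0.6613, Central 0.5505, Coastal 0.4074, East 0.2902, Highland 0.2530, South 0.0248.
The surplus seats go to West, North, Central.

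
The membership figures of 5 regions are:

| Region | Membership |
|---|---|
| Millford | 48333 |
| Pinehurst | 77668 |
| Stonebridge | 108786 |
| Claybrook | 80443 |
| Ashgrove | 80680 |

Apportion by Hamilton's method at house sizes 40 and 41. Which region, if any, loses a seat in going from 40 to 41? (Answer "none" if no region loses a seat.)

none

At 40 seats: Millford 5, Pinehurst 8, Stonebridge 11, Claybrook 8, Ashgrove 8.
At 41 seats: Millford 5, Pinehurst 8, Stonebridge 11, Claybrook 8, Ashgrove 9.
No region's allocation decreased.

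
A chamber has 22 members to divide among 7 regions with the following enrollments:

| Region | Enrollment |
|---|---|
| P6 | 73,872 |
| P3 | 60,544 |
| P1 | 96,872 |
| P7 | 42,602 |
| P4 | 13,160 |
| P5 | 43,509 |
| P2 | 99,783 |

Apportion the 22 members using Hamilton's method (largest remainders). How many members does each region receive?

Total 430342; standard divisor 430342/22 = 19561.
Standard quotas: P6 3.7765, P3 3.0951, P1 4.9523, P7 2.1779, P4 0.6728, P5 2.2243, P2 5.1011.
Lower quotas: P6 3, P3 3, P1 4, P7 2, P4 0, P5 2, P2 5 (sum 19, leaving 3 seats).
Remainders in descending order: P1 0.9523, P6 0.7765, P4 0.6728, P5 0.2243, P7 0.1779, P2 0.1011, P3 0.0951.
The surplus seats go to P1, P6, P4.

P6: 4; P3: 3; P1: 5; P7: 2; P4: 1; P5: 2; P2: 5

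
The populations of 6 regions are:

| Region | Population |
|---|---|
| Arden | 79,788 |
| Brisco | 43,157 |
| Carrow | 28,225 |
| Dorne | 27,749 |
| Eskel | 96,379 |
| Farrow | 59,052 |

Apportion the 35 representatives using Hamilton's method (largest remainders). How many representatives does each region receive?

Standard divisor: 334350 ÷ 35 ≈ 9552.857.
Standard quotas: Arden 8.3523, Brisco 4.5177, Carrow 2.9546, Dorne 2.9048, Eskel 10.0890, Farrow 6.1816.
Lower quotas: Arden 8, Brisco 4, Carrow 2, Dorne 2, Eskel 10, Farrow 6 (sum 32, leaving 3 seats).
Remainders in descending order: Carrow 0.9546, Dorne 0.9048, Brisco 0.5177, Arden 0.3523, Farrow 0.1816, Eskel 0.0890.
The surplus seats go to Carrow, Dorne, Brisco.

Arden 8, Brisco 5, Carrow 3, Dorne 3, Eskel 10, Farrow 6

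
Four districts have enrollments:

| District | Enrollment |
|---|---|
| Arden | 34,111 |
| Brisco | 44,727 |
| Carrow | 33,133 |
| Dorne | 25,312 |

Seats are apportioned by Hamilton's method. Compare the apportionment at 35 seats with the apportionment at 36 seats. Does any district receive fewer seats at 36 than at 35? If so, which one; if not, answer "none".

Dorne

At 35 seats: Arden 9, Brisco 11, Carrow 8, Dorne 7.
At 36 seats: Arden 9, Brisco 12, Carrow 9, Dorne 6.
Dorne drops from 7 to 6.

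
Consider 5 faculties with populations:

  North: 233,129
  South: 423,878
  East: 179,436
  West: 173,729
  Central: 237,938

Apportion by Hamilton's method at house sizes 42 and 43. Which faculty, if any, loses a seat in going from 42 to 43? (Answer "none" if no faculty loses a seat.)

At 42 seats: North 8, South 14, East 6, West 6, Central 8.
At 43 seats: North 8, South 15, East 6, West 6, Central 8.
No faculty's allocation decreased.

none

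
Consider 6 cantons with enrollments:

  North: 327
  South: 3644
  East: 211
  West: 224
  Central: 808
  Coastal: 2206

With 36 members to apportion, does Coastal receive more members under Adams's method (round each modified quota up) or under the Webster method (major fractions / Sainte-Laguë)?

Webster

Adams: North 2, South 17, East 1, West 2, Central 4, Coastal 10.
Webster: North 2, South 17, East 1, West 1, Central 4, Coastal 11.
Coastal gets 10 under Adams and 11 under Webster.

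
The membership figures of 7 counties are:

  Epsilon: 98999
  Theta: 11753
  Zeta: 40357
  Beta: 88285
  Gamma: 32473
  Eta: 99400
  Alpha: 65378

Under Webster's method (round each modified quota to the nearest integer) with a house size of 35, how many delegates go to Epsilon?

8

Standard divisor 436645/35 ≈ 12475.571; standard quotas: Epsilon 7.935, Theta 0.942, Zeta 3.235, Beta 7.077, Gamma 2.603, Eta 7.968, Alpha 5.240.
Rounding to the nearest integer gives Epsilon 8, Theta 1, Zeta 3, Beta 7, Gamma 3, Eta 8, Alpha 5 — total 35, matching the house size, so no adjustment is needed.
Epsilon receives 8.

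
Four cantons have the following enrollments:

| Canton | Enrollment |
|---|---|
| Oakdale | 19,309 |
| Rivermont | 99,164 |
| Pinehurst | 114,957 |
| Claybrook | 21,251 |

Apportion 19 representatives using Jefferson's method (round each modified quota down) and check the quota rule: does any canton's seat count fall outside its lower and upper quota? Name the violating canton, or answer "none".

Standard quotas: Oakdale 1.441, Rivermont 7.398, Pinehurst 8.576, Claybrook 1.585.
Jefferson allocation: Oakdale 1, Rivermont 8, Pinehurst 9, Claybrook 1.
Every allocation lies between the lower and upper quota.

none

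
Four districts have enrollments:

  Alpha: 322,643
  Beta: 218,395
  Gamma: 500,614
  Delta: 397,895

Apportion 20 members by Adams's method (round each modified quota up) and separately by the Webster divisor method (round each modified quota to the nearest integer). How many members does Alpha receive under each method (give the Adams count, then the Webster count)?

Adams: Alpha 5, Beta 3, Gamma 7, Delta 5.
Webster: Alpha 4, Beta 3, Gamma 7, Delta 6.
Alpha gets 5 under Adams and 4 under Webster.

5 and 4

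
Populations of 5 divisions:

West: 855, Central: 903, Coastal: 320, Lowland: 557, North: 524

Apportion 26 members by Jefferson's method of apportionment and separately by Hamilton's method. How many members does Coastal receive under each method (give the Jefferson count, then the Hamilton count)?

Jefferson: West 7, Central 8, Coastal 2, Lowland 5, North 4.
Hamilton: West 7, Central 7, Coastal 3, Lowland 5, North 4.
Coastal gets 2 under Jefferson and 3 under Hamilton.

2 and 3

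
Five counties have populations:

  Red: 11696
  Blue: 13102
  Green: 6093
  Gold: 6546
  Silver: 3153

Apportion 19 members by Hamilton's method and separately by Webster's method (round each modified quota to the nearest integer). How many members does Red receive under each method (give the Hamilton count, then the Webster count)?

5 and 6

Hamilton: Red 5, Blue 6, Green 3, Gold 3, Silver 2.
Webster: Red 6, Blue 6, Green 3, Gold 3, Silver 1.
Red gets 5 under Hamilton and 6 under Webster.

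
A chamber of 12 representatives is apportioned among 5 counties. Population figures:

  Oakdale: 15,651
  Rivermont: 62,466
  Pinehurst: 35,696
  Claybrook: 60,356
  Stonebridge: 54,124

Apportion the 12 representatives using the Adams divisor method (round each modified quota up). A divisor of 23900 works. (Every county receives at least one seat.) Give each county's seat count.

With modified divisor 23900: modified quotas Oakdale 0.655, Rivermont 2.614, Pinehurst 1.494, Claybrook 2.525, Stonebridge 2.265.
Rounding up: Oakdale 1, Rivermont 3, Pinehurst 2, Claybrook 3, Stonebridge 3 (total 12).

Oakdale: 1; Rivermont: 3; Pinehurst: 2; Claybrook: 3; Stonebridge: 3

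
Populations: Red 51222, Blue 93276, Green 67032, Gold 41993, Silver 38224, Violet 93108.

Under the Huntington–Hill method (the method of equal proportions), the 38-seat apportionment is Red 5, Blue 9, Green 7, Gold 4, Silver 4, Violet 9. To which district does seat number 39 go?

Priority for the next seat is population ÷ (√(s·(s+1))).
Priorities: Red 9351.815, Blue 9832.154, Green 8957.528, Gold 9389.920, Silver 8547.146, Violet 9814.445.
Highest priority: Blue.

Blue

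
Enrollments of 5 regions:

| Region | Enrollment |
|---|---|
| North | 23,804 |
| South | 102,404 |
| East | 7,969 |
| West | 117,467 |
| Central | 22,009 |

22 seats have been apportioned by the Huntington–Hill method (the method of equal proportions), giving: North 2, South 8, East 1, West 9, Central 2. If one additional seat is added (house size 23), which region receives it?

Priority for the next seat is population ÷ (√(s·(s+1))).
Priorities: North 9717.942, South 12068.427, East 5634.934, West 12382.109, Central 8985.137.
Highest priority: West.

West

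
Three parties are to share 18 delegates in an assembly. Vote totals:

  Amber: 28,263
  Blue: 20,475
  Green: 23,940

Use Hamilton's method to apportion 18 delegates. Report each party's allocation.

The standard divisor is 72678/18 ≈ 4037.667.
Standard quotas: Amber 6.9998, Blue 5.0710, Green 5.9292.
Lower quotas: Amber 6, Blue 5, Green 5 (sum 16, leaving 2 seats).
Remainders in descending order: Amber 0.9998, Green 0.9292, Blue 0.0710.
The surplus seats go to Amber, Green.

Amber: 7, Blue: 5, Green: 6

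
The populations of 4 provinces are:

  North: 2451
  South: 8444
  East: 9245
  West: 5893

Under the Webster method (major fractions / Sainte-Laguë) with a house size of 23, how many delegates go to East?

8

Standard divisor 26033/23 ≈ 1131.87; standard quotas: North 2.165, South 7.460, East 8.168, West 5.206.
Rounding to the nearest integer gives 2, 7, 8, 5 = 22 seats, so the divisor must be adjusted.
With modified divisor 1100: modified quotas North 2.228, South 7.676, East 8.405, West 5.357.
Rounding to the nearest integer: North 2, South 8, East 8, West 5 (total 23).
East receives 8.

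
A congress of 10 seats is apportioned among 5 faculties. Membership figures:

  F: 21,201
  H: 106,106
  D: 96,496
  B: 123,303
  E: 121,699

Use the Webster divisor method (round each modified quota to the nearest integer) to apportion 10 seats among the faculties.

Standard divisor 468805/10 ≈ 46880.5; standard quotas: F 0.452, H 2.263, D 2.058, B 2.630, E 2.596.
Rounding to the nearest integer gives F 0, H 2, D 2, B 3, E 3 — total 10, matching the house size, so no adjustment is needed.

F: 0, H: 2, D: 2, B: 3, E: 3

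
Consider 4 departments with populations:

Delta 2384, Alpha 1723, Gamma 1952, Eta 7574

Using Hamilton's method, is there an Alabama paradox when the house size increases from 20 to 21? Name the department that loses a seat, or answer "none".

Alpha

At 20 seats: Delta 3, Alpha 3, Gamma 3, Eta 11.
At 21 seats: Delta 4, Alpha 2, Gamma 3, Eta 12.
Alpha drops from 3 to 2.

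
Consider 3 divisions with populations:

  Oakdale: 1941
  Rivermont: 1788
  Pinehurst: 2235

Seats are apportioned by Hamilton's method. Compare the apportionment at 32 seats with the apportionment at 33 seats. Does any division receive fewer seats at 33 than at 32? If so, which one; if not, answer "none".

none

At 32 seats: Oakdale 10, Rivermont 10, Pinehurst 12.
At 33 seats: Oakdale 11, Rivermont 10, Pinehurst 12.
No division's allocation decreased.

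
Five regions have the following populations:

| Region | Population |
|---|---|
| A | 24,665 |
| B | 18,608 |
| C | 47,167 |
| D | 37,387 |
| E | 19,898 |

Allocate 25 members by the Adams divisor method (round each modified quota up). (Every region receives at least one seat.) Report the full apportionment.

Standard divisor 147725/25 ≈ 5909; standard quotas: A 4.174, B 3.149, C 7.982, D 6.327, E 3.367.
Rounding up gives 5, 4, 8, 7, 4 = 28 seats, so the divisor must be adjusted.
With modified divisor 6400: modified quotas A 3.854, B 2.908, C 7.370, D 5.842, E 3.109.
Rounding up: A 4, B 3, C 8, D 6, E 4 (total 25).

A 4, B 3, C 8, D 6, E 4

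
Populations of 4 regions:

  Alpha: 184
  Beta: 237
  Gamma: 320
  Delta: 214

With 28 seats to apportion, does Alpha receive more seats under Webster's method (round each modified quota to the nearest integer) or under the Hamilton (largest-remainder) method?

Hamilton

Webster: Alpha 5, Beta 7, Gamma 10, Delta 6.
Hamilton: Alpha 6, Beta 7, Gamma 9, Delta 6.
Alpha gets 5 under Webster and 6 under Hamilton.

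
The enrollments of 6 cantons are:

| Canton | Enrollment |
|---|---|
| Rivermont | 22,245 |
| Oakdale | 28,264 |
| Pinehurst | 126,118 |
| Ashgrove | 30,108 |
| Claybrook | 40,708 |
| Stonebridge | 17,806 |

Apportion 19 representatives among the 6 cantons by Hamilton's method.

Total 265249; standard divisor 265249/19 ≈ 13960.474.
Standard quotas: Rivermont 1.5934, Oakdale 2.0246, Pinehurst 9.0339, Ashgrove 2.1567, Claybrook 2.9159, Stonebridge 1.2755.
Lower quotas: Rivermont 1, Oakdale 2, Pinehurst 9, Ashgrove 2, Claybrook 2, Stonebridge 1 (sum 17, leaving 2 seats).
Remainders in descending order: Claybrook 0.9159, Rivermont 0.5934, Stonebridge 0.2755, Ashgrove 0.1567, Pinehurst 0.0339, Oakdale 0.0246.
The surplus seats go to Claybrook, Rivermont.

Rivermont 2, Oakdale 2, Pinehurst 9, Ashgrove 2, Claybrook 3, Stonebridge 1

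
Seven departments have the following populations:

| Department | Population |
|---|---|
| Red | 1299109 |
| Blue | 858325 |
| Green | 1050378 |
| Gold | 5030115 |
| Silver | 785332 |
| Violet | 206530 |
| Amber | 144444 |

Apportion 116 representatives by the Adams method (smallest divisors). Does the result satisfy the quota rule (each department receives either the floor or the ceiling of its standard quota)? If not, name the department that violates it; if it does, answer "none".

Standard quotas: Red 16.076, Blue 10.621, Green 12.998, Gold 62.244, Silver 9.718, Violet 2.556, Amber 1.787.
Adams allocation: Red 16, Blue 11, Green 13, Gold 61, Silver 10, Violet 3, Amber 2.
Gold has quota 62.244 (lower 62, upper 63) but receives 61 — outside the quota interval.

Gold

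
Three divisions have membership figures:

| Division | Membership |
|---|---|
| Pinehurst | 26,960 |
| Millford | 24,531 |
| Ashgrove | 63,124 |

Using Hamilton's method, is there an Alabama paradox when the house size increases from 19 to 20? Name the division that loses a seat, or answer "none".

none

At 19 seats: Pinehurst 5, Millford 4, Ashgrove 10.
At 20 seats: Pinehurst 5, Millford 4, Ashgrove 11.
No division's allocation decreased.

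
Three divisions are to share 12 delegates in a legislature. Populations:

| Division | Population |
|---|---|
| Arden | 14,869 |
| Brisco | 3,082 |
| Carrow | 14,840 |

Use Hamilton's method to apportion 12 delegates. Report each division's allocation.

Arden: 6; Brisco: 1; Carrow: 5

Total 32791; standard divisor 32791/12 ≈ 2732.583.
Standard quotas: Arden 5.4414, Brisco 1.1279, Carrow 5.4308.
Lower quotas: Arden 5, Brisco 1, Carrow 5 (sum 11, leaving 1 seat).
Remainders in descending order: Arden 0.4414, Carrow 0.4308, Brisco 0.1279.
Largest remainder: Arden receives the extra seat.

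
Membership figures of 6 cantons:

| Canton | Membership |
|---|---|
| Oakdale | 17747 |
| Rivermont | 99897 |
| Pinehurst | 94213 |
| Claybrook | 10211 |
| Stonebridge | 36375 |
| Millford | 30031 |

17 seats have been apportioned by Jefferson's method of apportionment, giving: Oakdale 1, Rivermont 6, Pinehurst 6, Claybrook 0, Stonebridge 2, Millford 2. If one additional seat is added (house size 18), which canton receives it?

Priority for the next seat is population ÷ (current seats + 1).
Priorities: Oakdale 8873.500, Rivermont 14271.000, Pinehurst 13459.000, Claybrook 10211.000, Stonebridge 12125.000, Millford 10010.333.
Highest priority: Rivermont.

Rivermont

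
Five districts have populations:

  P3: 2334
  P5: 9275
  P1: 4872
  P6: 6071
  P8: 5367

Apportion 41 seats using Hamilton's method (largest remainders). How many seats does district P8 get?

8

Total 27919; standard divisor 27919/41 ≈ 680.951.
Standard quotas: P3 3.4276, P5 13.6207, P1 7.1547, P6 8.9155, P8 7.8816.
Lower quotas: P3 3, P5 13, P1 7, P6 8, P8 7 (sum 38, leaving 3 seats).
Remainders in descending order: P6 0.9155, P8 0.8816, P5 0.6207, P3 0.4276, P1 0.1547.
Largest remainders: P6, P8, P5 receive the extra seats.
P8 receives 8.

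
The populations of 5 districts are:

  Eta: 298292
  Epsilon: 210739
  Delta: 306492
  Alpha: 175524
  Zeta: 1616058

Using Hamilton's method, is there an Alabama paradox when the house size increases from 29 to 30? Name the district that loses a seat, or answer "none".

At 29 seats: Eta 3, Epsilon 2, Delta 4, Alpha 2, Zeta 18.
At 30 seats: Eta 3, Epsilon 2, Delta 4, Alpha 2, Zeta 19.
No district's allocation decreased.

none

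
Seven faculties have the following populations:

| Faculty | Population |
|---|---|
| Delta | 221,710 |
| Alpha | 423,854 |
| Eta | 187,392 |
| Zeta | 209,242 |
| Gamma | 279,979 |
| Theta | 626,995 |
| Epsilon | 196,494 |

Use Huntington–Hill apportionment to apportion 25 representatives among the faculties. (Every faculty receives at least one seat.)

With divisor 84604: modified quotas Delta 2.621, Alpha 5.010, Eta 2.215, Zeta 2.473, Gamma 3.309, Theta 7.411, Epsilon 2.323.
Geometric-mean thresholds: Delta √(2·3)=2.449, Alpha √(5·6)=5.477, Eta √(2·3)=2.449, Zeta √(2·3)=2.449, Gamma √(3·4)=3.464, Theta √(7·8)=7.483, Epsilon √(2·3)=2.449.
Each quota rounded against its threshold gives Delta 3, Alpha 5, Eta 2, Zeta 3, Gamma 3, Theta 7, Epsilon 2 (total 25).

Delta 3, Alpha 5, Eta 2, Zeta 3, Gamma 3, Theta 7, Epsilon 2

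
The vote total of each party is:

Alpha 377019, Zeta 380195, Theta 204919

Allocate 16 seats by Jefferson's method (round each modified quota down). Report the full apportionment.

Alpha=6, Zeta=7, Theta=3

Standard divisor 962133/16 ≈ 60133.312; standard quotas: Alpha 6.270, Zeta 6.323, Theta 3.408.
Rounding down gives 6, 6, 3 = 15 seats, so the divisor must be adjusted.
With modified divisor 54100: modified quotas Alpha 6.969, Zeta 7.028, Theta 3.788.
Rounding down: Alpha 6, Zeta 7, Theta 3 (total 16).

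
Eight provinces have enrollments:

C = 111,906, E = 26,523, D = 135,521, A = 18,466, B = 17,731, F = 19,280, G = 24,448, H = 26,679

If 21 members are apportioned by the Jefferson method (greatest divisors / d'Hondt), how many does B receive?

Standard divisor 380554/21 ≈ 18121.619; standard quotas: C 6.175, E 1.464, D 7.478, A 1.019, B 0.978, F 1.064, G 1.349, H 1.472.
Rounding down gives 6, 1, 7, 1, 0, 1, 1, 1 = 18 seats, so the divisor must be adjusted.
With modified divisor 15500: modified quotas C 7.220, E 1.711, D 8.743, A 1.191, B 1.144, F 1.244, G 1.577, H 1.721.
Rounding down: C 7, E 1, D 8, A 1, B 1, F 1, G 1, H 1 (total 21).
B receives 1.

1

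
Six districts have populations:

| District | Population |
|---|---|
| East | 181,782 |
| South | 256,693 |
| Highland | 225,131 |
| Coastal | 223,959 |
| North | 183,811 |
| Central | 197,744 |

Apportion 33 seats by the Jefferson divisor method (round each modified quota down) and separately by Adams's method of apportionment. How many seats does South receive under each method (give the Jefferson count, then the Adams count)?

Jefferson: East 4, South 7, Highland 6, Coastal 6, North 5, Central 5.
Adams: East 5, South 6, Highland 6, Coastal 6, North 5, Central 5.
South gets 7 under Jefferson and 6 under Adams.

7 and 6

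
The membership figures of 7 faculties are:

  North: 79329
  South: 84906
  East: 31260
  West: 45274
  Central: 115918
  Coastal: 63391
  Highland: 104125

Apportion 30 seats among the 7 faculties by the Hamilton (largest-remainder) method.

North: 4; South: 5; East: 2; West: 2; Central: 7; Coastal: 4; Highland: 6

Total 524203; standard divisor 524203/30 ≈ 17473.433.
Standard quotas: North 4.5400, South 4.8591, East 1.7890, West 2.5910, Central 6.6340, Coastal 3.6279, Highland 5.9590.
Lower quotas: North 4, South 4, East 1, West 2, Central 6, Coastal 3, Highland 5 (sum 25, leaving 5 seats).
Remainders in descending order: Highland 0.9590, South 0.8591, East 0.7890, Central 0.6340, Coastal 0.6279, West 0.5910, North 0.5400.
Largest remainders: Highland, South, East, Central, Coastal receive the extra seats.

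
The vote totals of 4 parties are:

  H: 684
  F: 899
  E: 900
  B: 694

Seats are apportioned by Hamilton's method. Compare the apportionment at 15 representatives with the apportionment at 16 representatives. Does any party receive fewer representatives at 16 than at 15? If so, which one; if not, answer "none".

At 15 seats: H 3, F 4, E 4, B 4.
At 16 seats: H 3, F 5, E 5, B 3.
B drops from 4 to 3.

B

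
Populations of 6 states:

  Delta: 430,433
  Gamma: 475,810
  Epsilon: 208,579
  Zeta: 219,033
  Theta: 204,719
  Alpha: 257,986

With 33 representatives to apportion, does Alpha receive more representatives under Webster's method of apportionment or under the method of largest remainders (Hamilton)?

Webster

Webster: Delta 8, Gamma 8, Epsilon 4, Zeta 4, Theta 4, Alpha 5.
Hamilton: Delta 8, Gamma 9, Epsilon 4, Zeta 4, Theta 4, Alpha 4.
Alpha gets 5 under Webster and 4 under Hamilton.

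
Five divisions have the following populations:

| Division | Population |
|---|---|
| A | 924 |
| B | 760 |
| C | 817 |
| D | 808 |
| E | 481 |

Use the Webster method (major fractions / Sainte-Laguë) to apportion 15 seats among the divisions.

A: 4, B: 3, C: 3, D: 3, E: 2

Standard divisor 3790/15 ≈ 252.667; standard quotas: A 3.657, B 3.008, C 3.234, D 3.198, E 1.904.
Rounding to the nearest integer gives A 4, B 3, C 3, D 3, E 2 — total 15, matching the house size, so no adjustment is needed.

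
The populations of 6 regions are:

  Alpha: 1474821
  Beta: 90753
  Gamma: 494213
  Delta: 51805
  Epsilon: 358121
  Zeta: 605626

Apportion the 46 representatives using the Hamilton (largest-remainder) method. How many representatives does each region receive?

Alpha 22, Beta 1, Gamma 8, Delta 1, Epsilon 5, Zeta 9

Standard divisor: 3075339 ÷ 46 ≈ 66855.196.
Standard quotas: Alpha 22.0599, Beta 1.3575, Gamma 7.3923, Delta 0.7749, Epsilon 5.3567, Zeta 9.0588.
Lower quotas: Alpha 22, Beta 1, Gamma 7, Delta 0, Epsilon 5, Zeta 9 (sum 44, leaving 2 seats).
Remainders in descending order: Delta 0.7749, Gamma 0.3923, Beta 0.3575, Epsilon 0.3567, Alpha 0.0599, Zeta 0.0588.
Largest remainders: Delta, Gamma receive the extra seats.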